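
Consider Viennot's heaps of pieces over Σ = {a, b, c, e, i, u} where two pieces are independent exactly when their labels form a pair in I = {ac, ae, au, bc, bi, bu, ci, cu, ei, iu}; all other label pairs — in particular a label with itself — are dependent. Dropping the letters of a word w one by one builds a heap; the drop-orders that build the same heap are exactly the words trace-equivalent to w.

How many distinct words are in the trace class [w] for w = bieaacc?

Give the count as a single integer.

piece 0:b — minimal
piece 1:i — minimal
piece 2:e rests on {0:b}
piece 3:a rests on {0:b, 1:i}
piece 4:a rests on {3:a}
piece 5:c rests on {2:e}
piece 6:c rests on {5:c}
minimal pieces: {0:b, 1:i}
ways to finish when only these pieces remain (= sum over removing one remaining piece with nothing left below it):
  1 left: {4}→1  {6}→1
  2 left: {3,4}→1  {4,6}→2  {5,6}→1
  3 left: {1,3,4}→1  {2,5,6}→1  {3,4,6}→3  {4,5,6}→3
  4 left: {1,3,4,6}→4  {2,4,5,6}→4  {3,4,5,6}→6
  5 left: {1,3,4,5,6}→10  {2,3,4,5,6}→10
  placing 0:b first → 20 extensions
  placing 1:i first → 10 extensions
total linear extensions = 30

30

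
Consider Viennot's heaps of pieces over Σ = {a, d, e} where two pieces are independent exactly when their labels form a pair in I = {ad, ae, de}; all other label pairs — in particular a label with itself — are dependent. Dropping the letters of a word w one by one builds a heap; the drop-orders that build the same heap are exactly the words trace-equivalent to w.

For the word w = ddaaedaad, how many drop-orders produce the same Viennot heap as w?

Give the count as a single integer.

630

piece 0:d — minimal
piece 1:d rests on {0:d}
piece 2:a — minimal
piece 3:a rests on {2:a}
piece 4:e — minimal
piece 5:d rests on {1:d}
piece 6:a rests on {3:a}
piece 7:a rests on {6:a}
piece 8:d rests on {5:d}
minimal pieces: {0:d, 2:a, 4:e}
ways to finish when only these pieces remain (= sum over removing one remaining piece with nothing left below it):
  1 left: {4}→1  {7}→1  {8}→1
  2 left: {4,7}→2  {4,8}→2  {5,8}→1  {6,7}→1  {7,8}→2
  3 left: {1,5,8}→1  {3,6,7}→1  {4,5,8}→3  {4,6,7}→3  {4,7,8}→6  {5,7,8}→3  {6,7,8}→3
  4 left: {0,1,5,8}→1  {1,4,5,8}→4  {1,5,7,8}→4  {2,3,6,7}→1  {3,4,6,7}→4  {3,6,7,8}→4  {4,5,7,8}→12  {4,6,7,8}→12  {5,6,7,8}→6
  5 left: {0,1,4,5,8}→5  {0,1,5,7,8}→5  {1,4,5,7,8}→20  {1,5,6,7,8}→10  {2,3,4,6,7}→5  {2,3,6,7,8}→5  {3,4,6,7,8}→20  {3,5,6,7,8}→10  {4,5,6,7,8}→30
  6 left: {0,1,4,5,7,8}→30  {0,1,5,6,7,8}→15  {1,3,5,6,7,8}→20  {1,4,5,6,7,8}→60  {2,3,4,6,7,8}→30  {2,3,5,6,7,8}→15  {3,4,5,6,7,8}→60
  7 left: {0,1,3,5,6,7,8}→35  {0,1,4,5,6,7,8}→105  {1,2,3,5,6,7,8}→35  {1,3,4,5,6,7,8}→140  {2,3,4,5,6,7,8}→105
  placing 0:d first → 280 extensions
  placing 2:a first → 280 extensions
  placing 4:e first → 70 extensions
total linear extensions = 630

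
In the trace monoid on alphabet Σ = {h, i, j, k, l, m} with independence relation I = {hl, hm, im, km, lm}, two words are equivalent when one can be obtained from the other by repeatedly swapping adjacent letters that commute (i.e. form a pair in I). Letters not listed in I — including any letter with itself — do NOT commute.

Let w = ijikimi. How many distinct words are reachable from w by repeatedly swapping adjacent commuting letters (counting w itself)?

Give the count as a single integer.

5

drop 0:i onto floor
drop 1:j onto {0:i}
drop 2:i onto {1:j}
drop 3:k onto {2:i}
drop 4:i onto {3:k}
drop 5:m onto {1:j}
drop 6:i onto {4:i}
ground layer = {0:i}
drop-orders for the pieces not yet dropped (sum over which currently-grounded one goes next):
  1 to go: {5} 1  {6} 1
  2 to go: {4,6} 1  {5,6} 2
  3 to go: {3,4,6} 1  {4,5,6} 3
  4 to go: {2,3,4,6} 1  {3,4,5,6} 4
  5 to go: {2,3,4,5,6} 5
  if 0:i drops first: 5 orders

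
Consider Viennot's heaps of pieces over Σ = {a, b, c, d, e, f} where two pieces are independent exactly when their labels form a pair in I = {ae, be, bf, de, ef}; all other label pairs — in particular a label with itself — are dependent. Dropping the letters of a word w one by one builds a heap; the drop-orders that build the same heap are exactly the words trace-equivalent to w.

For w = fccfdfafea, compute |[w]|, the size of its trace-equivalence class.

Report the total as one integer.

drop 0:f onto floor
drop 1:c onto {0:f}
drop 2:c onto {1:c}
drop 3:f onto {2:c}
drop 4:d onto {3:f}
drop 5:f onto {4:d}
drop 6:a onto {5:f}
drop 7:f onto {6:a}
drop 8:e onto {2:c}
drop 9:a onto {7:f}
ground layer = {0:f}
drop-orders for the pieces not yet dropped (sum over which currently-grounded one goes next):
  1 to go: {8} 1  {9} 1
  2 to go: {7,9} 1  {8,9} 2
  3 to go: {6,7,9} 1  {7,8,9} 3
  4 to go: {5,6,7,9} 1  {6,7,8,9} 4
  5 to go: {4,5,6,7,9} 1  {5,6,7,8,9} 5
  6 to go: {3,4,5,6,7,9} 1  {4,5,6,7,8,9} 6
  7 to go: {3,4,5,6,7,8,9} 7
  8 to go: {2,3,4,5,6,7,8,9} 7
  if 0:f drops first: 7 orders

7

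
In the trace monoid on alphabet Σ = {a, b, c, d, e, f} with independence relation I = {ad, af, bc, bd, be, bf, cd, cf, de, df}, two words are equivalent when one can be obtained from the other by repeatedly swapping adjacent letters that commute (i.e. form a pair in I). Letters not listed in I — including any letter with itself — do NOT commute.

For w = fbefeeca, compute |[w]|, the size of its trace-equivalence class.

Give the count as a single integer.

piece 0:f — minimal
piece 1:b — minimal
piece 2:e rests on {0:f}
piece 3:f rests on {2:e}
piece 4:e rests on {3:f}
piece 5:e rests on {4:e}
piece 6:c rests on {5:e}
piece 7:a rests on {1:b, 6:c}
minimal pieces: {0:f, 1:b}
ways to finish when only these pieces remain (= sum over removing one remaining piece with nothing left below it):
  1 left: {7}→1
  2 left: {1,7}→1  {6,7}→1
  3 left: {1,6,7}→2  {5,6,7}→1
  4 left: {1,5,6,7}→3  {4,5,6,7}→1
  5 left: {1,4,5,6,7}→4  {3,4,5,6,7}→1
  6 left: {1,3,4,5,6,7}→5  {2,3,4,5,6,7}→1
  placing 0:f first → 6 extensions
  placing 1:b first → 1 extensions
total linear extensions = 7

7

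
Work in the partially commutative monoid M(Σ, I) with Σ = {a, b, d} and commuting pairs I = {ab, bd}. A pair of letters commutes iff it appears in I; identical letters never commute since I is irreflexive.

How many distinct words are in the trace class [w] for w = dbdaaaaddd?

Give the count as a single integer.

10

0(d) covers ∅
1(b) covers ∅
2(d) covers 0:d
3(a) covers 2:d
4(a) covers 3:a
5(a) covers 4:a
6(a) covers 5:a
7(d) covers 6:a
8(d) covers 7:d
9(d) covers 8:d
floor of heap: 0:d, 1:b
completions by unplaced set U, small U first (add the entries for U minus each lowest piece of U):
  |U|=1: {1}:1  {9}:1
  |U|=2: {1,9}:2  {8,9}:1
  |U|=3: {1,8,9}:3  {7,8,9}:1
  |U|=4: {1,7,8,9}:4  {6,7,8,9}:1
  |U|=5: {1,6,7,8,9}:5  {5,6,7,8,9}:1
  |U|=6: {1,5,6,7,8,9}:6  {4,5,6,7,8,9}:1
  |U|=7: {1,4,5,6,7,8,9}:7  {3,4,5,6,7,8,9}:1
  |U|=8: {1,3,4,5,6,7,8,9}:8  {2,3,4,5,6,7,8,9}:1
  start at 0(d): 9
  start at 1(b): 1
sum over floor = 10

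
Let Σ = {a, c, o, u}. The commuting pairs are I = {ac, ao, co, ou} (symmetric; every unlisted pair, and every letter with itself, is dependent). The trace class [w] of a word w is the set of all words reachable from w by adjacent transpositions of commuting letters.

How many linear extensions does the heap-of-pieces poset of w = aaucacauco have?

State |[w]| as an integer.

60

#0=a has no predecessor
#1=a depends on [0:a]
#2=u depends on [1:a]
#3=c depends on [2:u]
#4=a depends on [2:u]
#5=c depends on [3:c]
#6=a depends on [4:a]
#7=u depends on [5:c, 6:a]
#8=c depends on [7:u]
#9=o has no predecessor
sources: [0:a, 9:o]
N(rest) = Σ N(rest − s) over sources s of rest; N(one piece) = 1:
  size 1 → [8]=1  [9]=1
  size 2 → [7,8]=1  [8,9]=2
  size 3 → [5,7,8]=1  [6,7,8]=1  [7,8,9]=3
  size 4 → [3,5,7,8]=1  [4,6,7,8]=1  [5,6,7,8]=2  [5,7,8,9]=4  [6,7,8,9]=4
  size 5 → [3,5,6,7,8]=3  [3,5,7,8,9]=5  [4,5,6,7,8]=3  [4,6,7,8,9]=5  [5,6,7,8,9]=10
  size 6 → [3,4,5,6,7,8]=6  [3,5,6,7,8,9]=18  [4,5,6,7,8,9]=18
  size 7 → [2,3,4,5,6,7,8]=6  [3,4,5,6,7,8,9]=42
  size 8 → [1,2,3,4,5,6,7,8]=6  [2,3,4,5,6,7,8,9]=48
  first=0(a) contributes 54
  first=9(o) contributes 6
|[w]| = 60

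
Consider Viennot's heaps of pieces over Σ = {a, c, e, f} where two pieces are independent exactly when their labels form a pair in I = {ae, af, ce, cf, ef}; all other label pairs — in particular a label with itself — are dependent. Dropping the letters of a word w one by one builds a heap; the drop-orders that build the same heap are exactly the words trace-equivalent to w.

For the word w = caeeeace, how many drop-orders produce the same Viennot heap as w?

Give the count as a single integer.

0(c) covers ∅
1(a) covers 0:c
2(e) covers ∅
3(e) covers 2:e
4(e) covers 3:e
5(a) covers 1:a
6(c) covers 5:a
7(e) covers 4:e
floor of heap: 0:c, 2:e
completions by unplaced set U, small U first (add the entries for U minus each lowest piece of U):
  |U|=1: {6}:1  {7}:1
  |U|=2: {4,7}:1  {5,6}:1  {6,7}:2
  |U|=3: {1,5,6}:1  {3,4,7}:1  {4,6,7}:3  {5,6,7}:3
  |U|=4: {0,1,5,6}:1  {1,5,6,7}:4  {2,3,4,7}:1  {3,4,6,7}:4  {4,5,6,7}:6
  |U|=5: {0,1,5,6,7}:5  {1,4,5,6,7}:10  {2,3,4,6,7}:5  {3,4,5,6,7}:10
  |U|=6: {0,1,4,5,6,7}:15  {1,3,4,5,6,7}:20  {2,3,4,5,6,7}:15
  start at 0(c): 35
  start at 2(e): 35
sum over floor = 70

70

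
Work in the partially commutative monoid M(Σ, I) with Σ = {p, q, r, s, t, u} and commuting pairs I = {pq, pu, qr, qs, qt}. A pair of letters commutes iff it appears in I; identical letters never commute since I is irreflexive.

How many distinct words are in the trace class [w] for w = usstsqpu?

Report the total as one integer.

piece 0:u — minimal
piece 1:s rests on {0:u}
piece 2:s rests on {1:s}
piece 3:t rests on {2:s}
piece 4:s rests on {3:t}
piece 5:q rests on {0:u}
piece 6:p rests on {4:s}
piece 7:u rests on {4:s, 5:q}
minimal pieces: {0:u}
ways to finish when only these pieces remain (= sum over removing one remaining piece with nothing left below it):
  1 left: {6}→1  {7}→1
  2 left: {5,7}→1  {6,7}→2
  3 left: {4,6,7}→2  {5,6,7}→3
  4 left: {3,4,6,7}→2  {4,5,6,7}→5
  5 left: {2,3,4,6,7}→2  {3,4,5,6,7}→7
  6 left: {1,2,3,4,6,7}→2  {2,3,4,5,6,7}→9
  placing 0:u first → 11 extensions

11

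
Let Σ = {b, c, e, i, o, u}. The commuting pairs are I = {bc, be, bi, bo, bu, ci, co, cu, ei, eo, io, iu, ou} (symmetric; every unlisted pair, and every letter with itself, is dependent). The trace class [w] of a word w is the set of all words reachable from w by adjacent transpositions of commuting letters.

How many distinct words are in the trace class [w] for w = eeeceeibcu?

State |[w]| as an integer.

0(e) covers ∅
1(e) covers 0:e
2(e) covers 1:e
3(c) covers 2:e
4(e) covers 3:c
5(e) covers 4:e
6(i) covers ∅
7(b) covers ∅
8(c) covers 5:e
9(u) covers 5:e
floor of heap: 0:e, 6:i, 7:b
completions by unplaced set U, small U first (add the entries for U minus each lowest piece of U):
  |U|=1: {6}:1  {7}:1  {8}:1  {9}:1
  |U|=2: {6,7}:2  {6,8}:2  {6,9}:2  {7,8}:2  {7,9}:2  {8,9}:2
  |U|=3: {5,8,9}:2  {6,7,8}:6  {6,7,9}:6  {6,8,9}:6  {7,8,9}:6
  |U|=4: {4,5,8,9}:2  {5,6,8,9}:8  {5,7,8,9}:8  {6,7,8,9}:24
  |U|=5: {3,4,5,8,9}:2  {4,5,6,8,9}:10  {4,5,7,8,9}:10  {5,6,7,8,9}:40
  |U|=6: {2,3,4,5,8,9}:2  {3,4,5,6,8,9}:12  {3,4,5,7,8,9}:12  {4,5,6,7,8,9}:60
  |U|=7: {1,2,3,4,5,8,9}:2  {2,3,4,5,6,8,9}:14  {2,3,4,5,7,8,9}:14  {3,4,5,6,7,8,9}:84
  |U|=8: {0,1,2,3,4,5,8,9}:2  {1,2,3,4,5,6,8,9}:16  {1,2,3,4,5,7,8,9}:16  {2,3,4,5,6,7,8,9}:112
  start at 0(e): 144
  start at 6(i): 18
  start at 7(b): 18
sum over floor = 180

180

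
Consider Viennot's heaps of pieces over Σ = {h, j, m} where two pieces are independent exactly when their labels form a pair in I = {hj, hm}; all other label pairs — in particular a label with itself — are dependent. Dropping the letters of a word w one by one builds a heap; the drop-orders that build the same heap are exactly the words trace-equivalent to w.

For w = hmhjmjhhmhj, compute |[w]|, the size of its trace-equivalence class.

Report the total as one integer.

462

#0=h has no predecessor
#1=m has no predecessor
#2=h depends on [0:h]
#3=j depends on [1:m]
#4=m depends on [3:j]
#5=j depends on [4:m]
#6=h depends on [2:h]
#7=h depends on [6:h]
#8=m depends on [5:j]
#9=h depends on [7:h]
#10=j depends on [8:m]
sources: [0:h, 1:m]
N(rest) = Σ N(rest − s) over sources s of rest; N(one piece) = 1:
  size 1 → [9]=1  [10]=1
  size 2 → [7,9]=1  [8,10]=1  [9,10]=2
  size 3 → [5,8,10]=1  [6,7,9]=1  [7,9,10]=3  [8,9,10]=3
  size 4 → [2,6,7,9]=1  [4,5,8,10]=1  [5,8,9,10]=4  [6,7,9,10]=4  [7,8,9,10]=6
  size 5 → [0,2,6,7,9]=1  [2,6,7,9,10]=5  [3,4,5,8,10]=1  [4,5,8,9,10]=5  [5,7,8,9,10]=10  [6,7,8,9,10]=10
  size 6 → [0,2,6,7,9,10]=6  [1,3,4,5,8,10]=1  [2,6,7,8,9,10]=15  [3,4,5,8,9,10]=6  [4,5,7,8,9,10]=15  [5,6,7,8,9,10]=20
  size 7 → [0,2,6,7,8,9,10]=21  [1,3,4,5,8,9,10]=7  [2,5,6,7,8,9,10]=35  [3,4,5,7,8,9,10]=21  [4,5,6,7,8,9,10]=35
  size 8 → [0,2,5,6,7,8,9,10]=56  [1,3,4,5,7,8,9,10]=28  [2,4,5,6,7,8,9,10]=70  [3,4,5,6,7,8,9,10]=56
  size 9 → [0,2,4,5,6,7,8,9,10]=126  [1,3,4,5,6,7,8,9,10]=84  [2,3,4,5,6,7,8,9,10]=126
  first=0(h) contributes 210
  first=1(m) contributes 252
|[w]| = 462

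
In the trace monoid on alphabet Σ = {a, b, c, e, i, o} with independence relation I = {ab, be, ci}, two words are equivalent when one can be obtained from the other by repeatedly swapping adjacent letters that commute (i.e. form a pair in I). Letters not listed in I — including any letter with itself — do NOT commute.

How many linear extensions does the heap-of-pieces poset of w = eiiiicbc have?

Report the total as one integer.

5

drop 0:e onto floor
drop 1:i onto {0:e}
drop 2:i onto {1:i}
drop 3:i onto {2:i}
drop 4:i onto {3:i}
drop 5:c onto {0:e}
drop 6:b onto {4:i, 5:c}
drop 7:c onto {6:b}
ground layer = {0:e}
drop-orders for the pieces not yet dropped (sum over which currently-grounded one goes next):
  1 to go: {7} 1
  2 to go: {6,7} 1
  3 to go: {4,6,7} 1  {5,6,7} 1
  4 to go: {3,4,6,7} 1  {4,5,6,7} 2
  5 to go: {2,3,4,6,7} 1  {3,4,5,6,7} 3
  6 to go: {1,2,3,4,6,7} 1  {2,3,4,5,6,7} 4
  if 0:e drops first: 5 orders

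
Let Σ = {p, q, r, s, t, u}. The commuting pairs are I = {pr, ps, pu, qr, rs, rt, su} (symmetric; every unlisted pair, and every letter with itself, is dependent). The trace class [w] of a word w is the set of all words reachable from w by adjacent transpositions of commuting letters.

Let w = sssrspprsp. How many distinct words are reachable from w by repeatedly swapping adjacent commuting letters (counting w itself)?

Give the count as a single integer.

piece 0:s — minimal
piece 1:s rests on {0:s}
piece 2:s rests on {1:s}
piece 3:r — minimal
piece 4:s rests on {2:s}
piece 5:p — minimal
piece 6:p rests on {5:p}
piece 7:r rests on {3:r}
piece 8:s rests on {4:s}
piece 9:p rests on {6:p}
minimal pieces: {0:s, 3:r, 5:p}
ways to finish when only these pieces remain (= sum over removing one remaining piece with nothing left below it):
  1 left: {7}→1  {8}→1  {9}→1
  2 left: {3,7}→1  {4,8}→1  {6,9}→1  {7,8}→2  {7,9}→2  {8,9}→2
  3 left: {2,4,8}→1  {3,7,8}→3  {3,7,9}→3  {4,7,8}→3  {4,8,9}→3  {5,6,9}→1  {6,7,9}→3  {6,8,9}→3  {7,8,9}→6
  4 left: {1,2,4,8}→1  {2,4,7,8}→4  {2,4,8,9}→4  {3,4,7,8}→6  {3,6,7,9}→6  {3,7,8,9}→12  {4,6,8,9}→6  {4,7,8,9}→12  {5,6,7,9}→4  {5,6,8,9}→4  {6,7,8,9}→12
  5 left: {0,1,2,4,8}→1  {1,2,4,7,8}→5  {1,2,4,8,9}→5  {2,3,4,7,8}→10  {2,4,6,8,9}→10  {2,4,7,8,9}→20  {3,4,7,8,9}→30  {3,5,6,7,9}→10  {3,6,7,8,9}→30  {4,5,6,8,9}→10  {4,6,7,8,9}→30  {5,6,7,8,9}→20
  6 left: {0,1,2,4,7,8}→6  {0,1,2,4,8,9}→6  {1,2,3,4,7,8}→15  {1,2,4,6,8,9}→15  {1,2,4,7,8,9}→30  {2,3,4,7,8,9}→60  {2,4,5,6,8,9}→20  {2,4,6,7,8,9}→60  {3,4,6,7,8,9}→90  {3,5,6,7,8,9}→60  {4,5,6,7,8,9}→60
  7 left: {0,1,2,3,4,7,8}→21  {0,1,2,4,6,8,9}→21  {0,1,2,4,7,8,9}→42  {1,2,3,4,7,8,9}→105  {1,2,4,5,6,8,9}→35  {1,2,4,6,7,8,9}→105  {2,3,4,6,7,8,9}→210  {2,4,5,6,7,8,9}→140  {3,4,5,6,7,8,9}→210
  8 left: {0,1,2,3,4,7,8,9}→168  {0,1,2,4,5,6,8,9}→56  {0,1,2,4,6,7,8,9}→168  {1,2,3,4,6,7,8,9}→420  {1,2,4,5,6,7,8,9}→280  {2,3,4,5,6,7,8,9}→560
  placing 0:s first → 1260 extensions
  placing 3:r first → 504 extensions
  placing 5:p first → 756 extensions
total linear extensions = 2520

2520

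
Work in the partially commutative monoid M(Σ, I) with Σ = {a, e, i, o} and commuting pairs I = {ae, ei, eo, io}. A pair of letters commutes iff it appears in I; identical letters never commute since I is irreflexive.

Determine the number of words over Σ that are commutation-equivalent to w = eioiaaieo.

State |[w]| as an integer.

216

#0=e has no predecessor
#1=i has no predecessor
#2=o has no predecessor
#3=i depends on [1:i]
#4=a depends on [2:o, 3:i]
#5=a depends on [4:a]
#6=i depends on [5:a]
#7=e depends on [0:e]
#8=o depends on [5:a]
sources: [0:e, 1:i, 2:o]
N(rest) = Σ N(rest − s) over sources s of rest; N(one piece) = 1:
  size 1 → [6]=1  [7]=1  [8]=1
  size 2 → [0,7]=1  [6,7]=2  [6,8]=2  [7,8]=2
  size 3 → [0,6,7]=3  [0,7,8]=3  [5,6,8]=2  [6,7,8]=6
  size 4 → [0,6,7,8]=12  [4,5,6,8]=2  [5,6,7,8]=8
  size 5 → [0,5,6,7,8]=20  [2,4,5,6,8]=2  [3,4,5,6,8]=2  [4,5,6,7,8]=10
  size 6 → [0,4,5,6,7,8]=30  [1,3,4,5,6,8]=2  [2,3,4,5,6,8]=4  [2,4,5,6,7,8]=12  [3,4,5,6,7,8]=12
  size 7 → [0,2,4,5,6,7,8]=42  [0,3,4,5,6,7,8]=42  [1,2,3,4,5,6,8]=6  [1,3,4,5,6,7,8]=14  [2,3,4,5,6,7,8]=28
  first=0(e) contributes 48
  first=1(i) contributes 112
  first=2(o) contributes 56
|[w]| = 216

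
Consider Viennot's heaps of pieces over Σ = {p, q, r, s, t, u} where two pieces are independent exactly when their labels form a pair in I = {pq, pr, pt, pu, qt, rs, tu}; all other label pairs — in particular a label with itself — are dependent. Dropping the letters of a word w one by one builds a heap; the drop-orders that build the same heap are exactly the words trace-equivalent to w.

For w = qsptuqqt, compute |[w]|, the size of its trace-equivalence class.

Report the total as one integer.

60

drop 0:q onto floor
drop 1:s onto {0:q}
drop 2:p onto {1:s}
drop 3:t onto {1:s}
drop 4:u onto {1:s}
drop 5:q onto {4:u}
drop 6:q onto {5:q}
drop 7:t onto {3:t}
ground layer = {0:q}
drop-orders for the pieces not yet dropped (sum over which currently-grounded one goes next):
  1 to go: {2} 1  {6} 1  {7} 1
  2 to go: {2,6} 2  {2,7} 2  {3,7} 1  {5,6} 1  {6,7} 2
  3 to go: {2,3,7} 3  {2,5,6} 3  {2,6,7} 6  {3,6,7} 3  {4,5,6} 1  {5,6,7} 3
  4 to go: {2,3,6,7} 12  {2,4,5,6} 4  {2,5,6,7} 12  {3,5,6,7} 6  {4,5,6,7} 4
  5 to go: {2,3,5,6,7} 30  {2,4,5,6,7} 20  {3,4,5,6,7} 10
  6 to go: {2,3,4,5,6,7} 60
  if 0:q drops first: 60 orders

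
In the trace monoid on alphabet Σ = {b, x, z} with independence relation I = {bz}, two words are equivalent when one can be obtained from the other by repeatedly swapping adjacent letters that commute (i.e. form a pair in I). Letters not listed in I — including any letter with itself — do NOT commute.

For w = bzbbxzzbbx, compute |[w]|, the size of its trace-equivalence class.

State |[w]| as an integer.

0(b) covers ∅
1(z) covers ∅
2(b) covers 0:b
3(b) covers 2:b
4(x) covers 1:z, 3:b
5(z) covers 4:x
6(z) covers 5:z
7(b) covers 4:x
8(b) covers 7:b
9(x) covers 6:z, 8:b
floor of heap: 0:b, 1:z
completions by unplaced set U, small U first (add the entries for U minus each lowest piece of U):
  |U|=1: {9}:1
  |U|=2: {6,9}:1  {8,9}:1
  |U|=3: {5,6,9}:1  {6,8,9}:2  {7,8,9}:1
  |U|=4: {5,6,8,9}:3  {6,7,8,9}:3
  |U|=5: {5,6,7,8,9}:6
  |U|=6: {4,5,6,7,8,9}:6
  |U|=7: {1,4,5,6,7,8,9}:6  {3,4,5,6,7,8,9}:6
  |U|=8: {1,3,4,5,6,7,8,9}:12  {2,3,4,5,6,7,8,9}:6
  start at 0(b): 18
  start at 1(z): 6
sum over floor = 24

24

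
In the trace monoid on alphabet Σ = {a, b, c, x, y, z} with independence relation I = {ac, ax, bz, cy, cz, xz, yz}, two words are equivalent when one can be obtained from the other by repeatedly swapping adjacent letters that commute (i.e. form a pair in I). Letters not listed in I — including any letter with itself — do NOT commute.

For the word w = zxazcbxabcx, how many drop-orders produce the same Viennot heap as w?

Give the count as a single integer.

#0=z has no predecessor
#1=x has no predecessor
#2=a depends on [0:z]
#3=z depends on [2:a]
#4=c depends on [1:x]
#5=b depends on [2:a, 4:c]
#6=x depends on [5:b]
#7=a depends on [3:z, 5:b]
#8=b depends on [6:x, 7:a]
#9=c depends on [8:b]
#10=x depends on [9:c]
sources: [0:z, 1:x]
N(rest) = Σ N(rest − s) over sources s of rest; N(one piece) = 1:
  size 1 → [10]=1
  size 2 → [9,10]=1
  size 3 → [8,9,10]=1
  size 4 → [6,8,9,10]=1  [7,8,9,10]=1
  size 5 → [3,7,8,9,10]=1  [6,7,8,9,10]=2
  size 6 → [3,6,7,8,9,10]=3  [5,6,7,8,9,10]=2
  size 7 → [3,5,6,7,8,9,10]=5  [4,5,6,7,8,9,10]=2
  size 8 → [1,4,5,6,7,8,9,10]=2  [2,3,5,6,7,8,9,10]=5  [3,4,5,6,7,8,9,10]=7
  size 9 → [0,2,3,5,6,7,8,9,10]=5  [1,3,4,5,6,7,8,9,10]=9  [2,3,4,5,6,7,8,9,10]=12
  first=0(z) contributes 21
  first=1(x) contributes 17
|[w]| = 38

38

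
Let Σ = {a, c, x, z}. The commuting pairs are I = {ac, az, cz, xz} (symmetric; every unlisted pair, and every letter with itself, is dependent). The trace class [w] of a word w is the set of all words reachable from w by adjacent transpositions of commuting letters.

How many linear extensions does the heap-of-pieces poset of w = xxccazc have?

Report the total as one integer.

28

0(x) covers ∅
1(x) covers 0:x
2(c) covers 1:x
3(c) covers 2:c
4(a) covers 1:x
5(z) covers ∅
6(c) covers 3:c
floor of heap: 0:x, 5:z
completions by unplaced set U, small U first (add the entries for U minus each lowest piece of U):
  |U|=1: {4}:1  {5}:1  {6}:1
  |U|=2: {3,6}:1  {4,5}:2  {4,6}:2  {5,6}:2
  |U|=3: {2,3,6}:1  {3,4,6}:3  {3,5,6}:3  {4,5,6}:6
  |U|=4: {2,3,4,6}:4  {2,3,5,6}:4  {3,4,5,6}:12
  |U|=5: {1,2,3,4,6}:4  {2,3,4,5,6}:20
  start at 0(x): 24
  start at 5(z): 4
sum over floor = 28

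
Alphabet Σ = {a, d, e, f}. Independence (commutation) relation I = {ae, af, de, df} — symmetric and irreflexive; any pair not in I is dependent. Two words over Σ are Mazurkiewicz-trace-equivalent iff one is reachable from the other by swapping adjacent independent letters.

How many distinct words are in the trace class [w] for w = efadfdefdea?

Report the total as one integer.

drop 0:e onto floor
drop 1:f onto {0:e}
drop 2:a onto floor
drop 3:d onto {2:a}
drop 4:f onto {1:f}
drop 5:d onto {3:d}
drop 6:e onto {4:f}
drop 7:f onto {6:e}
drop 8:d onto {5:d}
drop 9:e onto {7:f}
drop 10:a onto {8:d}
ground layer = {0:e, 2:a}
drop-orders for the pieces not yet dropped (sum over which currently-grounded one goes next):
  1 to go: {9} 1  {10} 1
  2 to go: {7,9} 1  {8,10} 1  {9,10} 2
  3 to go: {5,8,10} 1  {6,7,9} 1  {7,9,10} 3  {8,9,10} 3
  4 to go: {3,5,8,10} 1  {4,6,7,9} 1  {5,8,9,10} 4  {6,7,9,10} 4  {7,8,9,10} 6
  5 to go: {1,4,6,7,9} 1  {2,3,5,8,10} 1  {3,5,8,9,10} 5  {4,6,7,9,10} 5  {5,7,8,9,10} 10  {6,7,8,9,10} 10
  6 to go: {0,1,4,6,7,9} 1  {1,4,6,7,9,10} 6  {2,3,5,8,9,10} 6  {3,5,7,8,9,10} 15  {4,6,7,8,9,10} 15  {5,6,7,8,9,10} 20
  7 to go: {0,1,4,6,7,9,10} 7  {1,4,6,7,8,9,10} 21  {2,3,5,7,8,9,10} 21  {3,5,6,7,8,9,10} 35  {4,5,6,7,8,9,10} 35
  8 to go: {0,1,4,6,7,8,9,10} 28  {1,4,5,6,7,8,9,10} 56  {2,3,5,6,7,8,9,10} 56  {3,4,5,6,7,8,9,10} 70
  9 to go: {0,1,4,5,6,7,8,9,10} 84  {1,3,4,5,6,7,8,9,10} 126  {2,3,4,5,6,7,8,9,10} 126
  if 0:e drops first: 252 orders
  if 2:a drops first: 210 orders
heap linearizations: 462

462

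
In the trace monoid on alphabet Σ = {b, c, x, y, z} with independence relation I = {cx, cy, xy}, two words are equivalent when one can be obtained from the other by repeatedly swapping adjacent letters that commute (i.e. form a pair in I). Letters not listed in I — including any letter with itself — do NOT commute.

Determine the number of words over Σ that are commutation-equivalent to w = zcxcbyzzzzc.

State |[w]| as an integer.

drop 0:z onto floor
drop 1:c onto {0:z}
drop 2:x onto {0:z}
drop 3:c onto {1:c}
drop 4:b onto {2:x, 3:c}
drop 5:y onto {4:b}
drop 6:z onto {5:y}
drop 7:z onto {6:z}
drop 8:z onto {7:z}
drop 9:z onto {8:z}
drop 10:c onto {9:z}
ground layer = {0:z}
drop-orders for the pieces not yet dropped (sum over which currently-grounded one goes next):
  1 to go: {10} 1
  2 to go: {9,10} 1
  3 to go: {8,9,10} 1
  4 to go: {7,8,9,10} 1
  5 to go: {6,7,8,9,10} 1
  6 to go: {5,6,7,8,9,10} 1
  7 to go: {4,5,6,7,8,9,10} 1
  8 to go: {2,4,5,6,7,8,9,10} 1  {3,4,5,6,7,8,9,10} 1
  9 to go: {1,3,4,5,6,7,8,9,10} 1  {2,3,4,5,6,7,8,9,10} 2
  if 0:z drops first: 3 orders

3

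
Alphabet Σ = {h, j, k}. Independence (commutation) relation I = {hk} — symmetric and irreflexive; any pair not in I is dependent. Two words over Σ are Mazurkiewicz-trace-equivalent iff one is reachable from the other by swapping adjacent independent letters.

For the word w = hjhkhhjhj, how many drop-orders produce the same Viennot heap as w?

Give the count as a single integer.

4

#0=h has no predecessor
#1=j depends on [0:h]
#2=h depends on [1:j]
#3=k depends on [1:j]
#4=h depends on [2:h]
#5=h depends on [4:h]
#6=j depends on [3:k, 5:h]
#7=h depends on [6:j]
#8=j depends on [7:h]
sources: [0:h]
N(rest) = Σ N(rest − s) over sources s of rest; N(one piece) = 1:
  size 1 → [8]=1
  size 2 → [7,8]=1
  size 3 → [6,7,8]=1
  size 4 → [3,6,7,8]=1  [5,6,7,8]=1
  size 5 → [3,5,6,7,8]=2  [4,5,6,7,8]=1
  size 6 → [2,4,5,6,7,8]=1  [3,4,5,6,7,8]=3
  size 7 → [2,3,4,5,6,7,8]=4
  first=0(h) contributes 4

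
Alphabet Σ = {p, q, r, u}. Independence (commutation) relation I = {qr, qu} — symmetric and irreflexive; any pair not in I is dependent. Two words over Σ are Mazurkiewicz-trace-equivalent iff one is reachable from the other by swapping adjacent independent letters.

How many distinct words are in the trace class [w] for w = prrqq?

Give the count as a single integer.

6

0(p) covers ∅
1(r) covers 0:p
2(r) covers 1:r
3(q) covers 0:p
4(q) covers 3:q
floor of heap: 0:p
completions by unplaced set U, small U first (add the entries for U minus each lowest piece of U):
  |U|=1: {2}:1  {4}:1
  |U|=2: {1,2}:1  {2,4}:2  {3,4}:1
  |U|=3: {1,2,4}:3  {2,3,4}:3
  start at 0(p): 6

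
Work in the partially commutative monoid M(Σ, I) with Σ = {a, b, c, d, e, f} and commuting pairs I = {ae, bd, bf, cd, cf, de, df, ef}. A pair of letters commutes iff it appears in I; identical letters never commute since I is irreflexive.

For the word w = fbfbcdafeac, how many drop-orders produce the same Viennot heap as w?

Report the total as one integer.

285

piece 0:f — minimal
piece 1:b — minimal
piece 2:f rests on {0:f}
piece 3:b rests on {1:b}
piece 4:c rests on {3:b}
piece 5:d — minimal
piece 6:a rests on {2:f, 4:c, 5:d}
piece 7:f rests on {6:a}
piece 8:e rests on {4:c}
piece 9:a rests on {7:f}
piece 10:c rests on {8:e, 9:a}
minimal pieces: {0:f, 1:b, 5:d}
ways to finish when only these pieces remain (= sum over removing one remaining piece with nothing left below it):
  1 left: {10}→1
  2 left: {8,10}→1  {9,10}→1
  3 left: {7,9,10}→1  {8,9,10}→2
  4 left: {6,7,9,10}→1  {7,8,9,10}→3
  5 left: {2,6,7,9,10}→1  {5,6,7,9,10}→1  {6,7,8,9,10}→4
  6 left: {0,2,6,7,9,10}→1  {2,5,6,7,9,10}→2  {2,6,7,8,9,10}→5  {4,6,7,8,9,10}→4  {5,6,7,8,9,10}→5
  7 left: {0,2,5,6,7,9,10}→3  {0,2,6,7,8,9,10}→6  {2,4,6,7,8,9,10}→9  {2,5,6,7,8,9,10}→12  {3,4,6,7,8,9,10}→4  {4,5,6,7,8,9,10}→9
  8 left: {0,2,4,6,7,8,9,10}→15  {0,2,5,6,7,8,9,10}→21  {1,3,4,6,7,8,9,10}→4  {2,3,4,6,7,8,9,10}→13  {2,4,5,6,7,8,9,10}→30  {3,4,5,6,7,8,9,10}→13
  9 left: {0,2,3,4,6,7,8,9,10}→28  {0,2,4,5,6,7,8,9,10}→66  {1,2,3,4,6,7,8,9,10}→17  {1,3,4,5,6,7,8,9,10}→17  {2,3,4,5,6,7,8,9,10}→56
  placing 0:f first → 90 extensions
  placing 1:b first → 150 extensions
  placing 5:d first → 45 extensions
total linear extensions = 285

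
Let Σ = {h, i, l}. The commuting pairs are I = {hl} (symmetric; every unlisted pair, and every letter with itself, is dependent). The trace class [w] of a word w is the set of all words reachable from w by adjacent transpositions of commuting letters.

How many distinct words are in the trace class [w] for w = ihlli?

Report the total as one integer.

3

0(i) covers ∅
1(h) covers 0:i
2(l) covers 0:i
3(l) covers 2:l
4(i) covers 1:h, 3:l
floor of heap: 0:i
completions by unplaced set U, small U first (add the entries for U minus each lowest piece of U):
  |U|=1: {4}:1
  |U|=2: {1,4}:1  {3,4}:1
  |U|=3: {1,3,4}:2  {2,3,4}:1
  start at 0(i): 3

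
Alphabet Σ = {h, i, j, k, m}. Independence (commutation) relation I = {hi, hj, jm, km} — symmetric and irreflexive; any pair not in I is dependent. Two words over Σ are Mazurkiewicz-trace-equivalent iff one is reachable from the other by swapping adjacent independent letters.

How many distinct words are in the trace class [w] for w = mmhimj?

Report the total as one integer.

drop 0:m onto floor
drop 1:m onto {0:m}
drop 2:h onto {1:m}
drop 3:i onto {1:m}
drop 4:m onto {2:h, 3:i}
drop 5:j onto {3:i}
ground layer = {0:m}
drop-orders for the pieces not yet dropped (sum over which currently-grounded one goes next):
  1 to go: {4} 1  {5} 1
  2 to go: {2,4} 1  {4,5} 2
  3 to go: {2,4,5} 3  {3,4,5} 2
  4 to go: {2,3,4,5} 5
  if 0:m drops first: 5 orders

5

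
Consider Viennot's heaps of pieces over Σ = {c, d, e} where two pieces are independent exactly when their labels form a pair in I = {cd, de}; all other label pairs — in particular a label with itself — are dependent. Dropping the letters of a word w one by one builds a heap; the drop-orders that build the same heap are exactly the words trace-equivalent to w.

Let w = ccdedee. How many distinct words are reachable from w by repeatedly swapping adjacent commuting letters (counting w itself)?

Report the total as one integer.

0(c) covers ∅
1(c) covers 0:c
2(d) covers ∅
3(e) covers 1:c
4(d) covers 2:d
5(e) covers 3:e
6(e) covers 5:e
floor of heap: 0:c, 2:d
completions by unplaced set U, small U first (add the entries for U minus each lowest piece of U):
  |U|=1: {4}:1  {6}:1
  |U|=2: {2,4}:1  {4,6}:2  {5,6}:1
  |U|=3: {2,4,6}:3  {3,5,6}:1  {4,5,6}:3
  |U|=4: {1,3,5,6}:1  {2,4,5,6}:6  {3,4,5,6}:4
  |U|=5: {0,1,3,5,6}:1  {1,3,4,5,6}:5  {2,3,4,5,6}:10
  start at 0(c): 15
  start at 2(d): 6
sum over floor = 21

21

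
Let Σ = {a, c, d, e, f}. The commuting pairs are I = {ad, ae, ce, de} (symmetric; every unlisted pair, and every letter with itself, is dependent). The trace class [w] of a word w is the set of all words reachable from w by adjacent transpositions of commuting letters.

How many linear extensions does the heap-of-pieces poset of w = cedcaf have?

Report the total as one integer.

piece 0:c — minimal
piece 1:e — minimal
piece 2:d rests on {0:c}
piece 3:c rests on {2:d}
piece 4:a rests on {3:c}
piece 5:f rests on {1:e, 4:a}
minimal pieces: {0:c, 1:e}
ways to finish when only these pieces remain (= sum over removing one remaining piece with nothing left below it):
  1 left: {5}→1
  2 left: {1,5}→1  {4,5}→1
  3 left: {1,4,5}→2  {3,4,5}→1
  4 left: {1,3,4,5}→3  {2,3,4,5}→1
  placing 0:c first → 4 extensions
  placing 1:e first → 1 extensions
total linear extensions = 5

5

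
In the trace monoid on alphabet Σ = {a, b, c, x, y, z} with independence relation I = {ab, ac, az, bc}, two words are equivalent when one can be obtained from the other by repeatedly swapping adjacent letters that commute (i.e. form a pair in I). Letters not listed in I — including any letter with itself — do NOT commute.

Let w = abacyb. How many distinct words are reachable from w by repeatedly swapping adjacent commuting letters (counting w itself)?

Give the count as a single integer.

#0=a has no predecessor
#1=b has no predecessor
#2=a depends on [0:a]
#3=c has no predecessor
#4=y depends on [1:b, 2:a, 3:c]
#5=b depends on [4:y]
sources: [0:a, 1:b, 3:c]
N(rest) = Σ N(rest − s) over sources s of rest; N(one piece) = 1:
  size 1 → [5]=1
  size 2 → [4,5]=1
  size 3 → [1,4,5]=1  [2,4,5]=1  [3,4,5]=1
  size 4 → [0,2,4,5]=1  [1,2,4,5]=2  [1,3,4,5]=2  [2,3,4,5]=2
  first=0(a) contributes 6
  first=1(b) contributes 3
  first=3(c) contributes 3
|[w]| = 12

12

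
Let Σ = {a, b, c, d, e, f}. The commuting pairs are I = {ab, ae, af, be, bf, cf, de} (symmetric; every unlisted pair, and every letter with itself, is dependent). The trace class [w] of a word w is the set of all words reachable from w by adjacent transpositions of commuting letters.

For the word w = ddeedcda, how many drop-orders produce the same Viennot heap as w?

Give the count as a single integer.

10

0(d) covers ∅
1(d) covers 0:d
2(e) covers ∅
3(e) covers 2:e
4(d) covers 1:d
5(c) covers 3:e, 4:d
6(d) covers 5:c
7(a) covers 6:d
floor of heap: 0:d, 2:e
completions by unplaced set U, small U first (add the entries for U minus each lowest piece of U):
  |U|=1: {7}:1
  |U|=2: {6,7}:1
  |U|=3: {5,6,7}:1
  |U|=4: {3,5,6,7}:1  {4,5,6,7}:1
  |U|=5: {1,4,5,6,7}:1  {2,3,5,6,7}:1  {3,4,5,6,7}:2
  |U|=6: {0,1,4,5,6,7}:1  {1,3,4,5,6,7}:3  {2,3,4,5,6,7}:3
  start at 0(d): 6
  start at 2(e): 4
sum over floor = 10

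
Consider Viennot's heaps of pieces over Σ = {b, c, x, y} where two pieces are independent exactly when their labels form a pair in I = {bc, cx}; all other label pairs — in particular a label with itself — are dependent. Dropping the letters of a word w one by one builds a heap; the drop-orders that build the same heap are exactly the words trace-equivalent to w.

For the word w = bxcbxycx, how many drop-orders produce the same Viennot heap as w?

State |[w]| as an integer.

10

#0=b has no predecessor
#1=x depends on [0:b]
#2=c has no predecessor
#3=b depends on [1:x]
#4=x depends on [3:b]
#5=y depends on [2:c, 4:x]
#6=c depends on [5:y]
#7=x depends on [5:y]
sources: [0:b, 2:c]
N(rest) = Σ N(rest − s) over sources s of rest; N(one piece) = 1:
  size 1 → [6]=1  [7]=1
  size 2 → [6,7]=2
  size 3 → [5,6,7]=2
  size 4 → [2,5,6,7]=2  [4,5,6,7]=2
  size 5 → [2,4,5,6,7]=4  [3,4,5,6,7]=2
  size 6 → [1,3,4,5,6,7]=2  [2,3,4,5,6,7]=6
  first=0(b) contributes 8
  first=2(c) contributes 2
|[w]| = 10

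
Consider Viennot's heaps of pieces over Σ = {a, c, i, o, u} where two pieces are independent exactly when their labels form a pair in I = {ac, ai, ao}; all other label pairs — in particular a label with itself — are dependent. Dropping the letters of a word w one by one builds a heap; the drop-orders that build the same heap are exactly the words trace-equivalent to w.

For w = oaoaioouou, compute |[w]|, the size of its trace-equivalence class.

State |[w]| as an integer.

21

#0=o has no predecessor
#1=a has no predecessor
#2=o depends on [0:o]
#3=a depends on [1:a]
#4=i depends on [2:o]
#5=o depends on [4:i]
#6=o depends on [5:o]
#7=u depends on [3:a, 6:o]
#8=o depends on [7:u]
#9=u depends on [8:o]
sources: [0:o, 1:a]
N(rest) = Σ N(rest − s) over sources s of rest; N(one piece) = 1:
  size 1 → [9]=1
  size 2 → [8,9]=1
  size 3 → [7,8,9]=1
  size 4 → [3,7,8,9]=1  [6,7,8,9]=1
  size 5 → [1,3,7,8,9]=1  [3,6,7,8,9]=2  [5,6,7,8,9]=1
  size 6 → [1,3,6,7,8,9]=3  [3,5,6,7,8,9]=3  [4,5,6,7,8,9]=1
  size 7 → [1,3,5,6,7,8,9]=6  [2,4,5,6,7,8,9]=1  [3,4,5,6,7,8,9]=4
  size 8 → [0,2,4,5,6,7,8,9]=1  [1,3,4,5,6,7,8,9]=10  [2,3,4,5,6,7,8,9]=5
  first=0(o) contributes 15
  first=1(a) contributes 6
|[w]| = 21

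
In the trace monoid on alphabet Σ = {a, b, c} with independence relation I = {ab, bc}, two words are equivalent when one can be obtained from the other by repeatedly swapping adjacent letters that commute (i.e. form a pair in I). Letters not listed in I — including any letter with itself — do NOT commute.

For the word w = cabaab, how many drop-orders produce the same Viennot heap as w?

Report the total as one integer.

0(c) covers ∅
1(a) covers 0:c
2(b) covers ∅
3(a) covers 1:a
4(a) covers 3:a
5(b) covers 2:b
floor of heap: 0:c, 2:b
completions by unplaced set U, small U first (add the entries for U minus each lowest piece of U):
  |U|=1: {4}:1  {5}:1
  |U|=2: {2,5}:1  {3,4}:1  {4,5}:2
  |U|=3: {1,3,4}:1  {2,4,5}:3  {3,4,5}:3
  |U|=4: {0,1,3,4}:1  {1,3,4,5}:4  {2,3,4,5}:6
  start at 0(c): 10
  start at 2(b): 5
sum over floor = 15

15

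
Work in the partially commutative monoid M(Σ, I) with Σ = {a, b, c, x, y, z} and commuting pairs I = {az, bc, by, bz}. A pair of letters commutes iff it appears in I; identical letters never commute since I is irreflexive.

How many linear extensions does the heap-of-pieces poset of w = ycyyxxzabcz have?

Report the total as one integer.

7

drop 0:y onto floor
drop 1:c onto {0:y}
drop 2:y onto {1:c}
drop 3:y onto {2:y}
drop 4:x onto {3:y}
drop 5:x onto {4:x}
drop 6:z onto {5:x}
drop 7:a onto {5:x}
drop 8:b onto {7:a}
drop 9:c onto {6:z, 7:a}
drop 10:z onto {9:c}
ground layer = {0:y}
drop-orders for the pieces not yet dropped (sum over which currently-grounded one goes next):
  1 to go: {8} 1  {10} 1
  2 to go: {8,10} 2  {9,10} 1
  3 to go: {6,9,10} 1  {8,9,10} 3
  4 to go: {6,8,9,10} 4  {7,8,9,10} 3
  5 to go: {6,7,8,9,10} 7
  6 to go: {5,6,7,8,9,10} 7
  7 to go: {4,5,6,7,8,9,10} 7
  8 to go: {3,4,5,6,7,8,9,10} 7
  9 to go: {2,3,4,5,6,7,8,9,10} 7
  if 0:y drops first: 7 orders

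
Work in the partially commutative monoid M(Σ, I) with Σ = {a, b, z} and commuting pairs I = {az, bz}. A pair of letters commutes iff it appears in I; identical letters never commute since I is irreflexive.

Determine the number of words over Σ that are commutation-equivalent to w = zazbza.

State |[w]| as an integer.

20

drop 0:z onto floor
drop 1:a onto floor
drop 2:z onto {0:z}
drop 3:b onto {1:a}
drop 4:z onto {2:z}
drop 5:a onto {3:b}
ground layer = {0:z, 1:a}
drop-orders for the pieces not yet dropped (sum over which currently-grounded one goes next):
  1 to go: {4} 1  {5} 1
  2 to go: {2,4} 1  {3,5} 1  {4,5} 2
  3 to go: {0,2,4} 1  {1,3,5} 1  {2,4,5} 3  {3,4,5} 3
  4 to go: {0,2,4,5} 4  {1,3,4,5} 4  {2,3,4,5} 6
  if 0:z drops first: 10 orders
  if 1:a drops first: 10 orders
heap linearizations: 20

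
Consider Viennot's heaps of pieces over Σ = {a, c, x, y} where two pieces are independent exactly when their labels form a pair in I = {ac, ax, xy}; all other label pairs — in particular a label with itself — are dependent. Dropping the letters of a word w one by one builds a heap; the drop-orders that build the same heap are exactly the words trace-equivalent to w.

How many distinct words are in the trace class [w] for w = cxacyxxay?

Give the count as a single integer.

45

piece 0:c — minimal
piece 1:x rests on {0:c}
piece 2:a — minimal
piece 3:c rests on {1:x}
piece 4:y rests on {2:a, 3:c}
piece 5:x rests on {3:c}
piece 6:x rests on {5:x}
piece 7:a rests on {4:y}
piece 8:y rests on {7:a}
minimal pieces: {0:c, 2:a}
ways to finish when only these pieces remain (= sum over removing one remaining piece with nothing left below it):
  1 left: {6}→1  {8}→1
  2 left: {5,6}→1  {6,8}→2  {7,8}→1
  3 left: {4,7,8}→1  {5,6,8}→3  {6,7,8}→3
  4 left: {2,4,7,8}→1  {4,6,7,8}→4  {5,6,7,8}→6
  5 left: {2,4,6,7,8}→5  {4,5,6,7,8}→10
  6 left: {2,4,5,6,7,8}→15  {3,4,5,6,7,8}→10
  7 left: {1,3,4,5,6,7,8}→10  {2,3,4,5,6,7,8}→25
  placing 0:c first → 35 extensions
  placing 2:a first → 10 extensions
total linear extensions = 45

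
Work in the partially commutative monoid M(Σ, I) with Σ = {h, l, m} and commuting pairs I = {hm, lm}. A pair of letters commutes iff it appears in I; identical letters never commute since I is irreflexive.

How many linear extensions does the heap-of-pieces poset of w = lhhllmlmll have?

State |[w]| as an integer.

piece 0:l — minimal
piece 1:h rests on {0:l}
piece 2:h rests on {1:h}
piece 3:l rests on {2:h}
piece 4:l rests on {3:l}
piece 5:m — minimal
piece 6:l rests on {4:l}
piece 7:m rests on {5:m}
piece 8:l rests on {6:l}
piece 9:l rests on {8:l}
minimal pieces: {0:l, 5:m}
ways to finish when only these pieces remain (= sum over removing one remaining piece with nothing left below it):
  1 left: {7}→1  {9}→1
  2 left: {5,7}→1  {7,9}→2  {8,9}→1
  3 left: {5,7,9}→3  {6,8,9}→1  {7,8,9}→3
  4 left: {4,6,8,9}→1  {5,7,8,9}→6  {6,7,8,9}→4
  5 left: {3,4,6,8,9}→1  {4,6,7,8,9}→5  {5,6,7,8,9}→10
  6 left: {2,3,4,6,8,9}→1  {3,4,6,7,8,9}→6  {4,5,6,7,8,9}→15
  7 left: {1,2,3,4,6,8,9}→1  {2,3,4,6,7,8,9}→7  {3,4,5,6,7,8,9}→21
  8 left: {0,1,2,3,4,6,8,9}→1  {1,2,3,4,6,7,8,9}→8  {2,3,4,5,6,7,8,9}→28
  placing 0:l first → 36 extensions
  placing 5:m first → 9 extensions
total linear extensions = 45

45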